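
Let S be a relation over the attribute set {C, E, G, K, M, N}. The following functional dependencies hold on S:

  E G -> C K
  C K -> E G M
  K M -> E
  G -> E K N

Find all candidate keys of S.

{G}; {C, K}

{G}⁺: G→EKN adds E, K, N; EG→CK adds C; CK→EGM adds M → {C, E, G, K, M, N}.
{C, K}⁺: CK→EGM adds E, G, M; G→EKN adds N → {C, E, G, K, M, N}. Minimal: {K}⁺ = {K}; {C}⁺ = {C} — none reach the full schema.
Any other superkey contains one of these as a subset, so there are no further candidate keys.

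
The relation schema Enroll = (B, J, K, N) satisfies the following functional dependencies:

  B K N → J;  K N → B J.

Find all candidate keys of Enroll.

KN

Attributes K, N never appear on any right-hand side, so every candidate key must contain {K, N}.
{K, N}⁺ = {B, J, K, N}, which is all of the schema, so {K, N} is the only candidate key.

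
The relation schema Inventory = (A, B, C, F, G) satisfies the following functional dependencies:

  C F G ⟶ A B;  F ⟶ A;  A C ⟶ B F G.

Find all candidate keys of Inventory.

Attribute C never appears on the right-hand side of any dependency, so C must belong to every candidate key.
{C}⁺ = {C}, which is not all of the schema, so we must add further attributes.
{A, C}⁺: AC→BFG adds B, F, G → {A, B, C, F, G}. Minimal: {C}⁺ = {C}; {A}⁺ = {A} — none reach the full schema.
{C, F}⁺: F→A adds A; AC→BFG adds B, G → {A, B, C, F, G}. Minimal: {F}⁺ = {A, F}; {C}⁺ = {C} — none reach the full schema.
Any other superkey contains one of these as a subset, so there are no further candidate keys.

(A, C), (C, F)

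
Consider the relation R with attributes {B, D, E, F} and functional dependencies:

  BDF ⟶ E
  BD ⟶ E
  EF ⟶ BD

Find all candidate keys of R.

{E, F}, {B, D, F}

Attribute F never appears on the right-hand side of any dependency, so F must belong to every candidate key.
{F}⁺ = {F}, which is not all of the schema, so we must add further attributes.
{E, F}⁺: EF→BD adds B, D → {B, D, E, F}. Minimal: {F}⁺ = {F}; {E}⁺ = {E} — none reach the full schema.
{B, D, F}⁺: BDF→E adds E → {B, D, E, F}. Minimal: {D, F}⁺ = {D, F}; {B, F}⁺ = {B, F}; {B, D}⁺ = {B, D, E} — none reach the full schema.
Any other superkey contains one of these as a subset, so there are no further candidate keys.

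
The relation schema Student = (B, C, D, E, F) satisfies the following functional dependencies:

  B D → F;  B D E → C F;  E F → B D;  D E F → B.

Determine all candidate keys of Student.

Attribute E never appears on the right-hand side of any dependency, so E must belong to every candidate key.
{E}⁺ = {E}, which is not all of the schema, so we must add further attributes.
{E, F}⁺: EF→BD adds B, D; BDE→CF adds C → {B, C, D, E, F}.
{B, D, E}⁺: BD→F adds F; BDE→CF adds C → {B, C, D, E, F}.
Any other superkey contains one of these as a subset, so there are no further candidate keys.

{E, F}, {B, D, E}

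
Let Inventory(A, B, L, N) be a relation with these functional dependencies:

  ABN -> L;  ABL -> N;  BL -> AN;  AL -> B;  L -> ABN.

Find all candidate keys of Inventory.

(L), (A, B, N)

{L}⁺: L→ABN adds A, B, N → {A, B, L, N}.
{A, B, N}⁺: ABN→L adds L → {A, B, L, N}.
Any other superkey contains one of these as a subset, so there are no further candidate keys.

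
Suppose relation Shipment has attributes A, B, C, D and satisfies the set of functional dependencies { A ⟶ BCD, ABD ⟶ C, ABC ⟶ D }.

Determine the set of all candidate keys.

Attribute A never appears on the right-hand side of any dependency, so A must belong to every candidate key.
{A}⁺ = {A, B, C, D}, which is all of the schema, so {A} is the only candidate key.

{A}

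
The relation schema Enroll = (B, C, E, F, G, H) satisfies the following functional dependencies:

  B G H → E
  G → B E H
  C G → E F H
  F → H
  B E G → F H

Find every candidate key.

Attributes C, G never appear on any right-hand side, so every candidate key must contain {C, G}.
{C, G}⁺ = {B, C, E, F, G, H}, which is all of the schema, so {C, G} is the only candidate key.

(C, G)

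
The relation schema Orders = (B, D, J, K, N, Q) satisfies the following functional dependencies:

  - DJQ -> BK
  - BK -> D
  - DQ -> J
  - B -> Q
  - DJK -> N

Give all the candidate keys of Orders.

(B, D), (B, K), (D, Q)

{B, D}⁺: B→Q adds Q; DQ→J adds J; DJQ→BK adds K; DJK→N adds N → {B, D, J, K, N, Q}. Minimal: {D}⁺ = {D}; {B}⁺ = {B, Q} — none reach the full schema.
{B, K}⁺: BK→D adds D; B→Q adds Q; DQ→J adds J; DJK→N adds N → {B, D, J, K, N, Q}. Minimal: {K}⁺ = {K}; {B}⁺ = {B, Q} — none reach the full schema.
{D, Q}⁺: DQ→J adds J; DJQ→BK adds B, K; DJK→N adds N → {B, D, J, K, N, Q}. Minimal: {Q}⁺ = {Q}; {D}⁺ = {D} — none reach the full schema.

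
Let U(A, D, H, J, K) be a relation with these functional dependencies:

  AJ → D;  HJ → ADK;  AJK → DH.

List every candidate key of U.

HJ, AJK

Attribute J never appears on the right-hand side of any dependency, so J must belong to every candidate key.
{J}⁺ = {J}, which is not all of the schema, so we must add further attributes.
{H, J}⁺: HJ→ADK adds A, D, K → {A, D, H, J, K}. Minimal: {J}⁺ = {J}; {H}⁺ = {H} — none reach the full schema.
{A, J, K}⁺: AJ→D adds D; AJK→DH adds H → {A, D, H, J, K}. Minimal: {J, K}⁺ = {J, K}; {A, K}⁺ = {A, K}; {A, J}⁺ = {A, D, J} — none reach the full schema.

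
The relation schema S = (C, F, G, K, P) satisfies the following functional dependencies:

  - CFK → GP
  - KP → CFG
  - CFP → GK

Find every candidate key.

{K, P}, {C, F, K}, {C, F, P}

{K, P}⁺: KP→CFG adds C, F, G → {C, F, G, K, P}.
{C, F, K}⁺: CFK→GP adds G, P → {C, F, G, K, P}.
{C, F, P}⁺: CFP→GK adds G, K → {C, F, G, K, P}.
Any other superkey contains one of these as a subset, so there are no further candidate keys.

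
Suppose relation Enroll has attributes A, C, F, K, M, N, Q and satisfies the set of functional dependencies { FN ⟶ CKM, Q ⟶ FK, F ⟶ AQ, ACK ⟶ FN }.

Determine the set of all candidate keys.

{C, F}⁺: F→AQ adds A, Q; Q→FK adds K; ACK→FN adds N; FN→CKM adds M → {A, C, F, K, M, N, Q}.
{C, Q}⁺: Q→FK adds F, K; F→AQ adds A; ACK→FN adds N; FN→CKM adds M → {A, C, F, K, M, N, Q}.
{F, N}⁺: FN→CKM adds C, K, M; F→AQ adds A, Q → {A, C, F, K, M, N, Q}.
{N, Q}⁺: Q→FK adds F, K; F→AQ adds A; FN→CKM adds C, M → {A, C, F, K, M, N, Q}.
{A, C, K}⁺: ACK→FN adds F, N; FN→CKM adds M; F→AQ adds Q → {A, C, F, K, M, N, Q}.
Any other superkey contains one of these as a subset, so there are no further candidate keys.

{C, F}, {C, Q}, {F, N}, {N, Q}, {A, C, K}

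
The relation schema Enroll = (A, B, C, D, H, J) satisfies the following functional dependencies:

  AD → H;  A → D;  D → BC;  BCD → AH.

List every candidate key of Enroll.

Attribute J never appears on the right-hand side of any dependency, so J must belong to every candidate key.
{J}⁺ = {J}, which is not all of the schema, so we must add further attributes.
{A, J}⁺: A→D adds D; D→BC adds B, C; BCD→AH adds H → {A, B, C, D, H, J}. Minimal: {J}⁺ = {J}; {A}⁺ = {A, B, C, D, H} — none reach the full schema.
{D, J}⁺: D→BC adds B, C; BCD→AH adds A, H → {A, B, C, D, H, J}. Minimal: {J}⁺ = {J}; {D}⁺ = {A, B, C, D, H} — none reach the full schema.
Any other superkey contains one of these as a subset, so there are no further candidate keys.

{A, J}, {D, J}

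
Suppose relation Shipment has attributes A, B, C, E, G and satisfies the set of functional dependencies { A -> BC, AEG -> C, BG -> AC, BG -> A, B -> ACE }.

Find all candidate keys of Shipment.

Attribute G never appears on the right-hand side of any dependency, so G must belong to every candidate key.
{G}⁺ = {G}, which is not all of the schema, so we must add further attributes.
{A, G}⁺: A→BC adds B, C; B→ACE adds E → {A, B, C, E, G}. Minimal: {G}⁺ = {G}; {A}⁺ = {A, B, C, E} — none reach the full schema.
{B, G}⁺: BG→AC adds A, C; B→ACE adds E → {A, B, C, E, G}. Minimal: {G}⁺ = {G}; {B}⁺ = {A, B, C, E} — none reach the full schema.

(A, G), (B, G)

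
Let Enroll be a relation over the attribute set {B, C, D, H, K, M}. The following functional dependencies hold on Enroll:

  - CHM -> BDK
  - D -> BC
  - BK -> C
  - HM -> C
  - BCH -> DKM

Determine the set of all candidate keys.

Attribute H never appears on the right-hand side of any dependency, so H must belong to every candidate key.
{H}⁺ = {H}, which is not all of the schema, so we must add further attributes.
{D, H}⁺: D→BC adds B, C; BCH→DKM adds K, M → {B, C, D, H, K, M}.
{H, M}⁺: HM→C adds C; CHM→BDK adds B, D, K → {B, C, D, H, K, M}.
{B, C, H}⁺: BCH→DKM adds D, K, M → {B, C, D, H, K, M}.
{B, H, K}⁺: BK→C adds C; BCH→DKM adds D, M → {B, C, D, H, K, M}.

DH, HM, BCH, BHK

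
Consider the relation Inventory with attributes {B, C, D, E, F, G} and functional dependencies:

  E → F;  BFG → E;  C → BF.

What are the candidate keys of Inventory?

{C, D, G}⁺: C→BF adds B, F; BFG→E adds E → {B, C, D, E, F, G}. Minimal: {D, G}⁺ = {D, G}; {C, G}⁺ = {B, C, E, F, G}; {C, D}⁺ = {B, C, D, F} — none reach the full schema.
No other minimal superkey exists.

CDG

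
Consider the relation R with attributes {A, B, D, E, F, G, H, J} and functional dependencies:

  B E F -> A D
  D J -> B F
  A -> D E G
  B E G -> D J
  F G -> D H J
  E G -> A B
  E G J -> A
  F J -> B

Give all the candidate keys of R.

(A), (E, G), (B, E, F), (D, E, J), (E, F, J)

{A}⁺: A→DEG adds D, E, G; EG→AB adds B; BEG→DJ adds J; DJ→BF adds F; FG→DHJ adds H → {A, B, D, E, F, G, H, J}.
{E, G}⁺: EG→AB adds A, B; A→DEG adds D; BEG→DJ adds J; DJ→BF adds F; FG→DHJ adds H → {A, B, D, E, F, G, H, J}. Minimal: {G}⁺ = {G}; {E}⁺ = {E} — none reach the full schema.
{B, E, F}⁺: BEF→AD adds A, D; A→DEG adds G; BEG→DJ adds J; FG→DHJ adds H → {A, B, D, E, F, G, H, J}. Minimal: {E, F}⁺ = {E, F}; {B, F}⁺ = {B, F}; {B, E}⁺ = {B, E} — none reach the full schema.
{D, E, J}⁺: DJ→BF adds B, F; BEF→AD adds A; A→DEG adds G; FG→DHJ adds H → {A, B, D, E, F, G, H, J}. Minimal: {E, J}⁺ = {E, J}; {D, J}⁺ = {B, D, F, J}; {D, E}⁺ = {D, E} — none reach the full schema.
{E, F, J}⁺: FJ→B adds B; BEF→AD adds A, D; A→DEG adds G; FG→DHJ adds H → {A, B, D, E, F, G, H, J}. Minimal: {F, J}⁺ = {B, F, J}; {E, J}⁺ = {E, J}; {E, F}⁺ = {E, F} — none reach the full schema.
Any other superkey contains one of these as a subset, so there are no further candidate keys.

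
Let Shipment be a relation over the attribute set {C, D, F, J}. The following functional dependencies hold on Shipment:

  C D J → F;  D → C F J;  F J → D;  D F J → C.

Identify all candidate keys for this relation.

{D}⁺: D→CFJ adds C, F, J → {C, D, F, J}.
{F, J}⁺: FJ→D adds D; DFJ→C adds C → {C, D, F, J}. Minimal: {J}⁺ = {J}; {F}⁺ = {F} — none reach the full schema.

(D), (F, J)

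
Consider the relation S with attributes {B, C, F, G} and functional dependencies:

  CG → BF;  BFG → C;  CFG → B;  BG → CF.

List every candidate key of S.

(B, G), (C, G)

Attribute G never appears on the right-hand side of any dependency, so G must belong to every candidate key.
{G}⁺ = {G}, which is not all of the schema, so we must add further attributes.
{B, G}⁺: BG→CF adds C, F → {B, C, F, G}. Minimal: {G}⁺ = {G}; {B}⁺ = {B} — none reach the full schema.
{C, G}⁺: CG→BF adds B, F → {B, C, F, G}. Minimal: {G}⁺ = {G}; {C}⁺ = {C} — none reach the full schema.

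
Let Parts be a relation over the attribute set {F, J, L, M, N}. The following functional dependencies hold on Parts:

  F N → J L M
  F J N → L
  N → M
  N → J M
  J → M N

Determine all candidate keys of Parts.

FJ; FN

{F, J}⁺: J→MN adds M, N; FN→JLM adds L → {F, J, L, M, N}.
{F, N}⁺: FN→JLM adds J, L, M → {F, J, L, M, N}.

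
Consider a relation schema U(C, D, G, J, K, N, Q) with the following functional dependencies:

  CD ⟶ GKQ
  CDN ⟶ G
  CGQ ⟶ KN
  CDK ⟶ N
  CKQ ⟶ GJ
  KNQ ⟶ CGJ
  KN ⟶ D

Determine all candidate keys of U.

{C, D}⁺: CD→GKQ adds G, K, Q; CGQ→KN adds N; CKQ→GJ adds J → {C, D, G, J, K, N, Q}. Minimal: {D}⁺ = {D}; {C}⁺ = {C} — none reach the full schema.
{C, G, Q}⁺: CGQ→KN adds K, N; CKQ→GJ adds J; KN→D adds D → {C, D, G, J, K, N, Q}. Minimal: {G, Q}⁺ = {G, Q}; {C, Q}⁺ = {C, Q}; {C, G}⁺ = {C, G} — none reach the full schema.
{C, K, N}⁺: KN→D adds D; CD→GKQ adds G, Q; CKQ→GJ adds J → {C, D, G, J, K, N, Q}. Minimal: {K, N}⁺ = {D, K, N}; {C, N}⁺ = {C, N}; {C, K}⁺ = {C, K} — none reach the full schema.
{C, K, Q}⁺: CKQ→GJ adds G, J; CGQ→KN adds N; KN→D adds D → {C, D, G, J, K, N, Q}. Minimal: {K, Q}⁺ = {K, Q}; {C, Q}⁺ = {C, Q}; {C, K}⁺ = {C, K} — none reach the full schema.
{K, N, Q}⁺: KNQ→CGJ adds C, G, J; KN→D adds D → {C, D, G, J, K, N, Q}. Minimal: {N, Q}⁺ = {N, Q}; {K, Q}⁺ = {K, Q}; {K, N}⁺ = {D, K, N} — none reach the full schema.

(C, D), (C, G, Q), (C, K, N), (C, K, Q), (K, N, Q)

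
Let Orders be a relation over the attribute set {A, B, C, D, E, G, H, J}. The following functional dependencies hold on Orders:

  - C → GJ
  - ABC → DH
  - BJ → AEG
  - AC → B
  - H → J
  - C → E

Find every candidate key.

{A, C}; {B, C}

Attribute C never appears on the right-hand side of any dependency, so C must belong to every candidate key.
{C}⁺ = {C, E, G, J}, which is not all of the schema, so we must add further attributes.
{A, C}⁺: C→GJ adds G, J; AC→B adds B; C→E adds E; ABC→DH adds D, H → {A, B, C, D, E, G, H, J}. Minimal: {C}⁺ = {C, E, G, J}; {A}⁺ = {A} — none reach the full schema.
{B, C}⁺: C→GJ adds G, J; BJ→AEG adds A, E; ABC→DH adds D, H → {A, B, C, D, E, G, H, J}. Minimal: {C}⁺ = {C, E, G, J}; {B}⁺ = {B} — none reach the full schema.
Any other superkey contains one of these as a subset, so there are no further candidate keys.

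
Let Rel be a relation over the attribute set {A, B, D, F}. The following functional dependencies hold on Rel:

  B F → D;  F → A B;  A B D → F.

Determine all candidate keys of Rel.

{F}, {A, B, D}

{F}⁺: F→AB adds A, B; BF→D adds D → {A, B, D, F}.
{A, B, D}⁺: ABD→F adds F → {A, B, D, F}. Minimal: {B, D}⁺ = {B, D}; {A, D}⁺ = {A, D}; {A, B}⁺ = {A, B} — none reach the full schema.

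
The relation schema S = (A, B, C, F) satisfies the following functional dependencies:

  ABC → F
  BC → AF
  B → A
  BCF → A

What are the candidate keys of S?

(B, C)

Attributes B, C never appear on any right-hand side, so every candidate key must contain {B, C}.
{B, C}⁺ = {A, B, C, F}, which is all of the schema, so {B, C} is the only candidate key.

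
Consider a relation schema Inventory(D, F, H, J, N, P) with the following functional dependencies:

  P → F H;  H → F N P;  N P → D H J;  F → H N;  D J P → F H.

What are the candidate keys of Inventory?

{F}⁺: F→HN adds H, N; H→FNP adds P; NP→DHJ adds D, J → {D, F, H, J, N, P}.
{H}⁺: H→FNP adds F, N, P; NP→DHJ adds D, J → {D, F, H, J, N, P}.
{P}⁺: P→FH adds F, H; H→FNP adds N; NP→DHJ adds D, J → {D, F, H, J, N, P}.

{F}; {H}; {P}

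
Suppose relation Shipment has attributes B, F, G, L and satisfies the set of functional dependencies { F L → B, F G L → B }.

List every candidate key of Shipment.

Attributes F, G, L never appear on any right-hand side, so every candidate key must contain {F, G, L}.
{F, G, L}⁺ = {B, F, G, L}, which is all of the schema, so {F, G, L} is the only candidate key.

{F, G, L}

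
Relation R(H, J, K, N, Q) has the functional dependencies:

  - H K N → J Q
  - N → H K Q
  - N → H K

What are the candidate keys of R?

{N}

{N}⁺: N→HKQ adds H, K, Q; HKN→JQ adds J → {H, J, K, N, Q}.
No other minimal superkey exists.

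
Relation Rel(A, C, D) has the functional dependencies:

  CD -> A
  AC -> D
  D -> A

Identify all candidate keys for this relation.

(A, C), (C, D)

Attribute C never appears on the right-hand side of any dependency, so C must belong to every candidate key.
{C}⁺ = {C}, which is not all of the schema, so we must add further attributes.
{A, C}⁺: AC→D adds D → {A, C, D}. Minimal: {C}⁺ = {C}; {A}⁺ = {A} — none reach the full schema.
{C, D}⁺: CD→A adds A → {A, C, D}. Minimal: {D}⁺ = {A, D}; {C}⁺ = {C} — none reach the full schema.
Any other superkey contains one of these as a subset, so there are no further candidate keys.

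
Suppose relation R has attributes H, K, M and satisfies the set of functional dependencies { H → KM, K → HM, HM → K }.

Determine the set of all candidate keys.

{H}⁺: H→KM adds K, M → {H, K, M}.
{K}⁺: K→HM adds H, M → {H, K, M}.
Any other superkey contains one of these as a subset, so there are no further candidate keys.

{H}, {K}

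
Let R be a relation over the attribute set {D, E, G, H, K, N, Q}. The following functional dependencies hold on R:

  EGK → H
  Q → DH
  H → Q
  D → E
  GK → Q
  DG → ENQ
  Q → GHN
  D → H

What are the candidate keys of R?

Attribute K never appears on the right-hand side of any dependency, so K must belong to every candidate key.
{K}⁺ = {K}, which is not all of the schema, so we must add further attributes.
{D, K}⁺: D→E adds E; D→H adds H; H→Q adds Q; Q→GHN adds G, N → {D, E, G, H, K, N, Q}. Minimal: {K}⁺ = {K}; {D}⁺ = {D, E, G, H, N, Q} — none reach the full schema.
{G, K}⁺: GK→Q adds Q; Q→GHN adds H, N; Q→DH adds D; D→E adds E → {D, E, G, H, K, N, Q}. Minimal: {K}⁺ = {K}; {G}⁺ = {G} — none reach the full schema.
{H, K}⁺: H→Q adds Q; Q→GHN adds G, N; Q→DH adds D; D→E adds E → {D, E, G, H, K, N, Q}. Minimal: {K}⁺ = {K}; {H}⁺ = {D, E, G, H, N, Q} — none reach the full schema.
{K, Q}⁺: Q→DH adds D, H; D→E adds E; Q→GHN adds G, N → {D, E, G, H, K, N, Q}. Minimal: {Q}⁺ = {D, E, G, H, N, Q}; {K}⁺ = {K} — none reach the full schema.
Any other superkey contains one of these as a subset, so there are no further candidate keys.

{D, K}, {G, K}, {H, K}, {K, Q}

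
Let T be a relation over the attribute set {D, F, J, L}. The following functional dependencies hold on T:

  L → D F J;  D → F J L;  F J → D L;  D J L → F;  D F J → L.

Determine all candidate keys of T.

{D}, {L}, {F, J}

{D}⁺: D→FJL adds F, J, L → {D, F, J, L}.
{L}⁺: L→DFJ adds D, F, J → {D, F, J, L}.
{F, J}⁺: FJ→DL adds D, L → {D, F, J, L}. Minimal: {J}⁺ = {J}; {F}⁺ = {F} — none reach the full schema.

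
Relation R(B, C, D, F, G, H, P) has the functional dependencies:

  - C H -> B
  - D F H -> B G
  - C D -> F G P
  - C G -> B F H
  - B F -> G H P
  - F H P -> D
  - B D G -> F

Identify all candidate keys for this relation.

Attribute C never appears on the right-hand side of any dependency, so C must belong to every candidate key.
{C}⁺ = {C}, which is not all of the schema, so we must add further attributes.
{C, D}⁺: CD→FGP adds F, G, P; CG→BFH adds B, H → {B, C, D, F, G, H, P}. Minimal: {D}⁺ = {D}; {C}⁺ = {C} — none reach the full schema.
{C, G}⁺: CG→BFH adds B, F, H; BF→GHP adds P; FHP→D adds D → {B, C, D, F, G, H, P}. Minimal: {G}⁺ = {G}; {C}⁺ = {C} — none reach the full schema.
{B, C, F}⁺: BF→GHP adds G, H, P; FHP→D adds D → {B, C, D, F, G, H, P}. Minimal: {C, F}⁺ = {C, F}; {B, F}⁺ = {B, D, F, G, H, P}; {B, C}⁺ = {B, C} — none reach the full schema.
{C, F, H}⁺: CH→B adds B; BF→GHP adds G, P; FHP→D adds D → {B, C, D, F, G, H, P}. Minimal: {F, H}⁺ = {F, H}; {C, H}⁺ = {B, C, H}; {C, F}⁺ = {C, F} — none reach the full schema.
Any other superkey contains one of these as a subset, so there are no further candidate keys.

CD, CG, BCF, CFH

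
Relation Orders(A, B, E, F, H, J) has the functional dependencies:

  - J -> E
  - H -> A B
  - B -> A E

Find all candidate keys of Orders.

{F, H, J}

Attributes F, H, J never appear on any right-hand side, so every candidate key must contain {F, H, J}.
{F, H, J}⁺ = {A, B, E, F, H, J}, which is all of the schema, so {F, H, J} is the only candidate key.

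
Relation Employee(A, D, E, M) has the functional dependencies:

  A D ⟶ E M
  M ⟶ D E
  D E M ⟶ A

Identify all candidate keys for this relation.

{M}, {A, D}

{M}⁺: M→DE adds D, E; DEM→A adds A → {A, D, E, M}.
{A, D}⁺: AD→EM adds E, M → {A, D, E, M}. Minimal: {D}⁺ = {D}; {A}⁺ = {A} — none reach the full schema.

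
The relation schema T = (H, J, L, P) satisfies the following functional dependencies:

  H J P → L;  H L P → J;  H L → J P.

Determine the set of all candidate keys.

{H, L}; {H, J, P}

Attribute H never appears on the right-hand side of any dependency, so H must belong to every candidate key.
{H}⁺ = {H}, which is not all of the schema, so we must add further attributes.
{H, L}⁺: HL→JP adds J, P → {H, J, L, P}.
{H, J, P}⁺: HJP→L adds L → {H, J, L, P}.
Any other superkey contains one of these as a subset, so there are no further candidate keys.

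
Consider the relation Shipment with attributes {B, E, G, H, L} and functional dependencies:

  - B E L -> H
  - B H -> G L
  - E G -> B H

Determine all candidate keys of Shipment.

{E, G}, {B, E, H}, {B, E, L}

Attribute E never appears on the right-hand side of any dependency, so E must belong to every candidate key.
{E}⁺ = {E}, which is not all of the schema, so we must add further attributes.
{E, G}⁺: EG→BH adds B, H; BH→GL adds L → {B, E, G, H, L}. Minimal: {G}⁺ = {G}; {E}⁺ = {E} — none reach the full schema.
{B, E, H}⁺: BH→GL adds G, L → {B, E, G, H, L}. Minimal: {E, H}⁺ = {E, H}; {B, H}⁺ = {B, G, H, L}; {B, E}⁺ = {B, E} — none reach the full schema.
{B, E, L}⁺: BEL→H adds H; BH→GL adds G → {B, E, G, H, L}. Minimal: {E, L}⁺ = {E, L}; {B, L}⁺ = {B, L}; {B, E}⁺ = {B, E} — none reach the full schema.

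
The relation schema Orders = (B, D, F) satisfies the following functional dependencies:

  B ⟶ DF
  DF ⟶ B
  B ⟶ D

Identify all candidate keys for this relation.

B; DF

{B}⁺: B→DF adds D, F → {B, D, F}.
{D, F}⁺: DF→B adds B → {B, D, F}.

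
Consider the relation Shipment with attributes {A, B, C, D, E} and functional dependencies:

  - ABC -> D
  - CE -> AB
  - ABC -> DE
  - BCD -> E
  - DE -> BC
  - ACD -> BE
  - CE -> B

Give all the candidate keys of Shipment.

CE; DE; ABC; ACD; BCD

{C, E}⁺: CE→AB adds A, B; ABC→DE adds D → {A, B, C, D, E}. Minimal: {E}⁺ = {E}; {C}⁺ = {C} — none reach the full schema.
{D, E}⁺: DE→BC adds B, C; CE→AB adds A → {A, B, C, D, E}. Minimal: {E}⁺ = {E}; {D}⁺ = {D} — none reach the full schema.
{A, B, C}⁺: ABC→D adds D; ABC→DE adds E → {A, B, C, D, E}. Minimal: {B, C}⁺ = {B, C}; {A, C}⁺ = {A, C}; {A, B}⁺ = {A, B} — none reach the full schema.
{A, C, D}⁺: ACD→BE adds B, E → {A, B, C, D, E}. Minimal: {C, D}⁺ = {C, D}; {A, D}⁺ = {A, D}; {A, C}⁺ = {A, C} — none reach the full schema.
{B, C, D}⁺: BCD→E adds E; CE→AB adds A → {A, B, C, D, E}. Minimal: {C, D}⁺ = {C, D}; {B, D}⁺ = {B, D}; {B, C}⁺ = {B, C} — none reach the full schema.
Any other superkey contains one of these as a subset, so there are no further candidate keys.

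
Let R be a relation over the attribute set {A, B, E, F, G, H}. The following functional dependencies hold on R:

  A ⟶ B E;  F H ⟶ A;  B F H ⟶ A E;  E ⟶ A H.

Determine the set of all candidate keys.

AFG, EFG, FGH

Attributes F, G never appear on any right-hand side, so every candidate key must contain {F, G}.
{F, G}⁺ = {F, G}, which is not all of the schema, so we must add further attributes.
{A, F, G}⁺: A→BE adds B, E; E→AH adds H → {A, B, E, F, G, H}.
{E, F, G}⁺: E→AH adds A, H; A→BE adds B → {A, B, E, F, G, H}.
{F, G, H}⁺: FH→A adds A; A→BE adds B, E → {A, B, E, F, G, H}.
Any other superkey contains one of these as a subset, so there are no further candidate keys.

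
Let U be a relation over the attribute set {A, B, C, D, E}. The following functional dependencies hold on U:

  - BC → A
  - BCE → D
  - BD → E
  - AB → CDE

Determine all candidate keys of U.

{A, B}; {B, C}

{A, B}⁺: AB→CDE adds C, D, E → {A, B, C, D, E}. Minimal: {B}⁺ = {B}; {A}⁺ = {A} — none reach the full schema.
{B, C}⁺: BC→A adds A; AB→CDE adds D, E → {A, B, C, D, E}. Minimal: {C}⁺ = {C}; {B}⁺ = {B} — none reach the full schema.
Any other superkey contains one of these as a subset, so there are no further candidate keys.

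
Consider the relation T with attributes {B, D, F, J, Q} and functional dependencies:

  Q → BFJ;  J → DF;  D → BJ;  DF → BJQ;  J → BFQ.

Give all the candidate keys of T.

{D}⁺: D→BJ adds B, J; J→BFQ adds F, Q → {B, D, F, J, Q}.
{J}⁺: J→DF adds D, F; D→BJ adds B; DF→BJQ adds Q → {B, D, F, J, Q}.
{Q}⁺: Q→BFJ adds B, F, J; J→DF adds D → {B, D, F, J, Q}.

{D}, {J}, {Q}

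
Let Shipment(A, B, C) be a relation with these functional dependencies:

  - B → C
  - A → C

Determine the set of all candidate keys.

(A, B)

Attributes A, B never appear on any right-hand side, so every candidate key must contain {A, B}.
{A, B}⁺ = {A, B, C}, which is all of the schema, so {A, B} is the only candidate key.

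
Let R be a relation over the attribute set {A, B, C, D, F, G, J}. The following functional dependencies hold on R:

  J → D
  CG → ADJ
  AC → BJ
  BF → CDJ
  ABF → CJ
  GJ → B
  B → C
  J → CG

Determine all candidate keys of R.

Attribute F never appears on the right-hand side of any dependency, so F must belong to every candidate key.
{F}⁺ = {F}, which is not all of the schema, so we must add further attributes.
{B, F}⁺: BF→CDJ adds C, D, J; J→CG adds G; CG→ADJ adds A → {A, B, C, D, F, G, J}. Minimal: {F}⁺ = {F}; {B}⁺ = {B, C} — none reach the full schema.
{F, J}⁺: J→D adds D; J→CG adds C, G; CG→ADJ adds A; AC→BJ adds B → {A, B, C, D, F, G, J}. Minimal: {J}⁺ = {A, B, C, D, G, J}; {F}⁺ = {F} — none reach the full schema.
{A, C, F}⁺: AC→BJ adds B, J; BF→CDJ adds D; J→CG adds G → {A, B, C, D, F, G, J}. Minimal: {C, F}⁺ = {C, F}; {A, F}⁺ = {A, F}; {A, C}⁺ = {A, B, C, D, G, J} — none reach the full schema.
{C, F, G}⁺: CG→ADJ adds A, D, J; AC→BJ adds B → {A, B, C, D, F, G, J}. Minimal: {F, G}⁺ = {F, G}; {C, G}⁺ = {A, B, C, D, G, J}; {C, F}⁺ = {C, F} — none reach the full schema.
Any other superkey contains one of these as a subset, so there are no further candidate keys.

(B, F); (F, J); (A, C, F); (C, F, G)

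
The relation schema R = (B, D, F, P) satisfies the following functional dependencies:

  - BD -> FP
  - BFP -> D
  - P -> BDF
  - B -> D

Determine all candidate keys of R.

(B); (P)

{B}⁺: B→D adds D; BD→FP adds F, P → {B, D, F, P}.
{P}⁺: P→BDF adds B, D, F → {B, D, F, P}.
Any other superkey contains one of these as a subset, so there are no further candidate keys.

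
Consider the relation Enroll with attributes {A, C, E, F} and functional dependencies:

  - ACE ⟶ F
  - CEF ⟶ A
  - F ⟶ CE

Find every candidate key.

{F}⁺: F→CE adds C, E; CEF→A adds A → {A, C, E, F}.
{A, C, E}⁺: ACE→F adds F → {A, C, E, F}.

{F}, {A, C, E}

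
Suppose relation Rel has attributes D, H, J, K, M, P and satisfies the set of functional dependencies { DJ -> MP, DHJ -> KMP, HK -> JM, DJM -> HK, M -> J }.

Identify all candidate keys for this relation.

{D, J}; {D, M}; {D, H, K}

Attribute D never appears on the right-hand side of any dependency, so D must belong to every candidate key.
{D}⁺ = {D}, which is not all of the schema, so we must add further attributes.
{D, J}⁺: DJ→MP adds M, P; DJM→HK adds H, K → {D, H, J, K, M, P}. Minimal: {J}⁺ = {J}; {D}⁺ = {D} — none reach the full schema.
{D, M}⁺: M→J adds J; DJ→MP adds P; DJM→HK adds H, K → {D, H, J, K, M, P}. Minimal: {M}⁺ = {J, M}; {D}⁺ = {D} — none reach the full schema.
{D, H, K}⁺: HK→JM adds J, M; DJ→MP adds P → {D, H, J, K, M, P}. Minimal: {H, K}⁺ = {H, J, K, M}; {D, K}⁺ = {D, K}; {D, H}⁺ = {D, H} — none reach the full schema.
Any other superkey contains one of these as a subset, so there are no further candidate keys.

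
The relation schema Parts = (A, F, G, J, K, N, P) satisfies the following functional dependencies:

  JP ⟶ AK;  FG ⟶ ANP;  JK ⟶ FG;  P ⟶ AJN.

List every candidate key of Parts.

(P); (F, G); (J, K)

{P}⁺: P→AJN adds A, J, N; JP→AK adds K; JK→FG adds F, G → {A, F, G, J, K, N, P}.
{F, G}⁺: FG→ANP adds A, N, P; P→AJN adds J; JP→AK adds K → {A, F, G, J, K, N, P}. Minimal: {G}⁺ = {G}; {F}⁺ = {F} — none reach the full schema.
{J, K}⁺: JK→FG adds F, G; FG→ANP adds A, N, P → {A, F, G, J, K, N, P}. Minimal: {K}⁺ = {K}; {J}⁺ = {J} — none reach the full schema.
Any other superkey contains one of these as a subset, so there are no further candidate keys.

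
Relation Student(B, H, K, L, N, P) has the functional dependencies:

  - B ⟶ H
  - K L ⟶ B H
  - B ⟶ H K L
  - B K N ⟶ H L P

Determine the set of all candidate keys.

{B, N}, {K, L, N}

Attribute N never appears on the right-hand side of any dependency, so N must belong to every candidate key.
{N}⁺ = {N}, which is not all of the schema, so we must add further attributes.
{B, N}⁺: B→H adds H; B→HKL adds K, L; BKN→HLP adds P → {B, H, K, L, N, P}. Minimal: {N}⁺ = {N}; {B}⁺ = {B, H, K, L} — none reach the full schema.
{K, L, N}⁺: KL→BH adds B, H; BKN→HLP adds P → {B, H, K, L, N, P}. Minimal: {L, N}⁺ = {L, N}; {K, N}⁺ = {K, N}; {K, L}⁺ = {B, H, K, L} — none reach the full schema.
Any other superkey contains one of these as a subset, so there are no further candidate keys.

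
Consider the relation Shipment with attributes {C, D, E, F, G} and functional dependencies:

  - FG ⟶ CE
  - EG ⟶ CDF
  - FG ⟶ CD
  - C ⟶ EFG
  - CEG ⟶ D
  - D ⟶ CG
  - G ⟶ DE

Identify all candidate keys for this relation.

{C}⁺: C→EFG adds E, F, G; CEG→D adds D → {C, D, E, F, G}.
{D}⁺: D→CG adds C, G; G→DE adds E; EG→CDF adds F → {C, D, E, F, G}.
{G}⁺: G→DE adds D, E; EG→CDF adds C, F → {C, D, E, F, G}.
Any other superkey contains one of these as a subset, so there are no further candidate keys.

{C}; {D}; {G}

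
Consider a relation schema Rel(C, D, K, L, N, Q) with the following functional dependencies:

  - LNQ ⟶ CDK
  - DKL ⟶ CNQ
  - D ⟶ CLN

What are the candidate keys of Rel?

{D, K}, {D, Q}, {L, N, Q}

{D, K}⁺: D→CLN adds C, L, N; DKL→CNQ adds Q → {C, D, K, L, N, Q}.
{D, Q}⁺: D→CLN adds C, L, N; LNQ→CDK adds K → {C, D, K, L, N, Q}.
{L, N, Q}⁺: LNQ→CDK adds C, D, K → {C, D, K, L, N, Q}.
Any other superkey contains one of these as a subset, so there are no further candidate keys.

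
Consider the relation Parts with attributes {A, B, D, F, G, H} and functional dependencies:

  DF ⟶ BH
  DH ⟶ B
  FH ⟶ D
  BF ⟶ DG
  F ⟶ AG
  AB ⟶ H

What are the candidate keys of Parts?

(B, F); (D, F); (F, H)

Attribute F never appears on the right-hand side of any dependency, so F must belong to every candidate key.
{F}⁺ = {A, F, G}, which is not all of the schema, so we must add further attributes.
{B, F}⁺: BF→DG adds D, G; F→AG adds A; AB→H adds H → {A, B, D, F, G, H}. Minimal: {F}⁺ = {A, F, G}; {B}⁺ = {B} — none reach the full schema.
{D, F}⁺: DF→BH adds B, H; BF→DG adds G; F→AG adds A → {A, B, D, F, G, H}. Minimal: {F}⁺ = {A, F, G}; {D}⁺ = {D} — none reach the full schema.
{F, H}⁺: FH→D adds D; F→AG adds A, G; DF→BH adds B → {A, B, D, F, G, H}. Minimal: {H}⁺ = {H}; {F}⁺ = {A, F, G} — none reach the full schema.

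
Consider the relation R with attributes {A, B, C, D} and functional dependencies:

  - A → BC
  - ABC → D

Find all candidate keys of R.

A

Attribute A never appears on the right-hand side of any dependency, so A must belong to every candidate key.
{A}⁺ = {A, B, C, D}, which is all of the schema, so {A} is the only candidate key.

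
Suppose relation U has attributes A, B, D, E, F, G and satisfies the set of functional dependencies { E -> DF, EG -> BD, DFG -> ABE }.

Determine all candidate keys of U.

{E, G}⁺: E→DF adds D, F; EG→BD adds B; DFG→ABE adds A → {A, B, D, E, F, G}. Minimal: {G}⁺ = {G}; {E}⁺ = {D, E, F} — none reach the full schema.
{D, F, G}⁺: DFG→ABE adds A, B, E → {A, B, D, E, F, G}. Minimal: {F, G}⁺ = {F, G}; {D, G}⁺ = {D, G}; {D, F}⁺ = {D, F} — none reach the full schema.

{E, G}, {D, F, G}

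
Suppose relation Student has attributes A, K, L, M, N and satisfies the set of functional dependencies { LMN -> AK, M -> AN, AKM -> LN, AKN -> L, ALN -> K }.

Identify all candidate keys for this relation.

(K, M), (L, M)

Attribute M never appears on the right-hand side of any dependency, so M must belong to every candidate key.
{M}⁺ = {A, M, N}, which is not all of the schema, so we must add further attributes.
{K, M}⁺: M→AN adds A, N; AKM→LN adds L → {A, K, L, M, N}.
{L, M}⁺: M→AN adds A, N; ALN→K adds K → {A, K, L, M, N}.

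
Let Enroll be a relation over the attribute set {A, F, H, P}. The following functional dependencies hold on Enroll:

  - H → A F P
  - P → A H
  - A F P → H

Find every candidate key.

{H}⁺: H→AFP adds A, F, P → {A, F, H, P}.
{P}⁺: P→AH adds A, H; H→AFP adds F → {A, F, H, P}.

H, P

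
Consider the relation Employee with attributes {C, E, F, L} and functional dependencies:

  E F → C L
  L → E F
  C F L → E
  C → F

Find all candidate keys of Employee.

{L}⁺: L→EF adds E, F; EF→CL adds C → {C, E, F, L}.
{C, E}⁺: C→F adds F; EF→CL adds L → {C, E, F, L}.
{E, F}⁺: EF→CL adds C, L → {C, E, F, L}.
Any other superkey contains one of these as a subset, so there are no further candidate keys.

(L); (C, E); (E, F)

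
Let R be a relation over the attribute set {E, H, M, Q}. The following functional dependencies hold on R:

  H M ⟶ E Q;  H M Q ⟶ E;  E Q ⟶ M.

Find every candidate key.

{H, M}, {E, H, Q}

Attribute H never appears on the right-hand side of any dependency, so H must belong to every candidate key.
{H}⁺ = {H}, which is not all of the schema, so we must add further attributes.
{H, M}⁺: HM→EQ adds E, Q → {E, H, M, Q}.
{E, H, Q}⁺: EQ→M adds M → {E, H, M, Q}.
Any other superkey contains one of these as a subset, so there are no further candidate keys.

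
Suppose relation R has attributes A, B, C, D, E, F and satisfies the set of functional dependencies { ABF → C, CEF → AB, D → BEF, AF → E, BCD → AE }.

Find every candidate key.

{A, D}, {C, D}

Attribute D never appears on the right-hand side of any dependency, so D must belong to every candidate key.
{D}⁺ = {B, D, E, F}, which is not all of the schema, so we must add further attributes.
{A, D}⁺: D→BEF adds B, E, F; ABF→C adds C → {A, B, C, D, E, F}. Minimal: {D}⁺ = {B, D, E, F}; {A}⁺ = {A} — none reach the full schema.
{C, D}⁺: D→BEF adds B, E, F; BCD→AE adds A → {A, B, C, D, E, F}. Minimal: {D}⁺ = {B, D, E, F}; {C}⁺ = {C} — none reach the full schema.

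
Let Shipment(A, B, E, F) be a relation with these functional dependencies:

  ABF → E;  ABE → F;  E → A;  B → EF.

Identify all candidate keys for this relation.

(B)

Attribute B never appears on the right-hand side of any dependency, so B must belong to every candidate key.
{B}⁺ = {A, B, E, F}, which is all of the schema, so {B} is the only candidate key.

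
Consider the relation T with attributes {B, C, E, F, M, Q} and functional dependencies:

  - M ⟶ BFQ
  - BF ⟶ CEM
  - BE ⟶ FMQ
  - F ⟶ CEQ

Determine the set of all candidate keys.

{M}⁺: M→BFQ adds B, F, Q; BF→CEM adds C, E → {B, C, E, F, M, Q}.
{B, E}⁺: BE→FMQ adds F, M, Q; F→CEQ adds C → {B, C, E, F, M, Q}. Minimal: {E}⁺ = {E}; {B}⁺ = {B} — none reach the full schema.
{B, F}⁺: BF→CEM adds C, E, M; BE→FMQ adds Q → {B, C, E, F, M, Q}. Minimal: {F}⁺ = {C, E, F, Q}; {B}⁺ = {B} — none reach the full schema.

{M}; {B, E}; {B, F}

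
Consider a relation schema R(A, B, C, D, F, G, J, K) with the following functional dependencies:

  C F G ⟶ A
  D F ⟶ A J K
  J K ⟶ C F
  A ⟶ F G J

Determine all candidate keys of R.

Attributes B, D never appear on any right-hand side, so every candidate key must contain {B, D}.
{B, D}⁺ = {B, D}, which is not all of the schema, so we must add further attributes.
{A, B, D}⁺: A→FGJ adds F, G, J; DF→AJK adds K; JK→CF adds C → {A, B, C, D, F, G, J, K}.
{B, D, F}⁺: DF→AJK adds A, J, K; JK→CF adds C; A→FGJ adds G → {A, B, C, D, F, G, J, K}.
{B, D, J, K}⁺: JK→CF adds C, F; DF→AJK adds A; A→FGJ adds G → {A, B, C, D, F, G, J, K}.

ABD; BDF; BDJK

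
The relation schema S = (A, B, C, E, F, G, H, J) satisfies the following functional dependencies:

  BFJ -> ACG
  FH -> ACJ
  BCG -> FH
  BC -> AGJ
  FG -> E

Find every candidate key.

BC, BFH, BFJ

Attribute B never appears on the right-hand side of any dependency, so B must belong to every candidate key.
{B}⁺ = {B}, which is not all of the schema, so we must add further attributes.
{B, C}⁺: BC→AGJ adds A, G, J; BCG→FH adds F, H; FG→E adds E → {A, B, C, E, F, G, H, J}. Minimal: {C}⁺ = {C}; {B}⁺ = {B} — none reach the full schema.
{B, F, H}⁺: FH→ACJ adds A, C, J; BC→AGJ adds G; FG→E adds E → {A, B, C, E, F, G, H, J}. Minimal: {F, H}⁺ = {A, C, F, H, J}; {B, H}⁺ = {B, H}; {B, F}⁺ = {B, F} — none reach the full schema.
{B, F, J}⁺: BFJ→ACG adds A, C, G; BCG→FH adds H; FG→E adds E → {A, B, C, E, F, G, H, J}. Minimal: {F, J}⁺ = {F, J}; {B, J}⁺ = {B, J}; {B, F}⁺ = {B, F} — none reach the full schema.
Any other superkey contains one of these as a subset, so there are no further candidate keys.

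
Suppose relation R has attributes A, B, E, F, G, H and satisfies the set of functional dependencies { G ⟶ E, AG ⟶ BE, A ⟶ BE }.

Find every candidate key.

(A, F, G, H)

Attributes A, F, G, H never appear on any right-hand side, so every candidate key must contain {A, F, G, H}.
{A, F, G, H}⁺ = {A, B, E, F, G, H}, which is all of the schema, so {A, F, G, H} is the only candidate key.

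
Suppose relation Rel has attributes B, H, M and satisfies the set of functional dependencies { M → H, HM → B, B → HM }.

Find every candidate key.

{B}⁺: B→HM adds H, M → {B, H, M}.
{M}⁺: M→H adds H; HM→B adds B → {B, H, M}.

(B), (M)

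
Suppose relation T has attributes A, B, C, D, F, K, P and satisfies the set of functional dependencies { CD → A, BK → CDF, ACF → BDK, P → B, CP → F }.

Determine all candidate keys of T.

{K, P}; {A, C, P}; {C, D, P}

Attribute P never appears on the right-hand side of any dependency, so P must belong to every candidate key.
{P}⁺ = {B, P}, which is not all of the schema, so we must add further attributes.
{K, P}⁺: P→B adds B; BK→CDF adds C, D, F; CD→A adds A → {A, B, C, D, F, K, P}. Minimal: {P}⁺ = {B, P}; {K}⁺ = {K} — none reach the full schema.
{A, C, P}⁺: P→B adds B; CP→F adds F; ACF→BDK adds D, K → {A, B, C, D, F, K, P}. Minimal: {C, P}⁺ = {B, C, F, P}; {A, P}⁺ = {A, B, P}; {A, C}⁺ = {A, C} — none reach the full schema.
{C, D, P}⁺: CD→A adds A; P→B adds B; CP→F adds F; ACF→BDK adds K → {A, B, C, D, F, K, P}. Minimal: {D, P}⁺ = {B, D, P}; {C, P}⁺ = {B, C, F, P}; {C, D}⁺ = {A, C, D} — none reach the full schema.
Any other superkey contains one of these as a subset, so there are no further candidate keys.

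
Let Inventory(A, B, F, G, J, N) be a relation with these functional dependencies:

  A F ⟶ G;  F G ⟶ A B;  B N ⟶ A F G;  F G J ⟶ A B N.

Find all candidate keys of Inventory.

Attribute J never appears on the right-hand side of any dependency, so J must belong to every candidate key.
{J}⁺ = {J}, which is not all of the schema, so we must add further attributes.
{A, F, J}⁺: AF→G adds G; FG→AB adds B; FGJ→ABN adds N → {A, B, F, G, J, N}.
{B, J, N}⁺: BN→AFG adds A, F, G → {A, B, F, G, J, N}.
{F, G, J}⁺: FG→AB adds A, B; FGJ→ABN adds N → {A, B, F, G, J, N}.

{A, F, J}, {B, J, N}, {F, G, J}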